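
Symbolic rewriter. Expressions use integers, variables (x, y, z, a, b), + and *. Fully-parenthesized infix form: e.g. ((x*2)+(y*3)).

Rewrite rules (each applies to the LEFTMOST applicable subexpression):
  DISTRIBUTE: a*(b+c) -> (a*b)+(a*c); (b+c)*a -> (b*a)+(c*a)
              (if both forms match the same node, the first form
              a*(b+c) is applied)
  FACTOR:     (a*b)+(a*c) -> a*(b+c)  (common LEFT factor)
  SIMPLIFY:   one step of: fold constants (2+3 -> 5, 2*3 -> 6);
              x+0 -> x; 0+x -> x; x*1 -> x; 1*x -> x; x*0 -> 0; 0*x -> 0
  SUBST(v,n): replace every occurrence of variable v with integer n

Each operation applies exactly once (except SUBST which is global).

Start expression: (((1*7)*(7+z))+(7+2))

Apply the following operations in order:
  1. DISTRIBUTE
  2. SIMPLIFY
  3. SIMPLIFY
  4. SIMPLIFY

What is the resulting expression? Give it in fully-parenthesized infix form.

Start: (((1*7)*(7+z))+(7+2))
Apply DISTRIBUTE at L (target: ((1*7)*(7+z))): (((1*7)*(7+z))+(7+2)) -> ((((1*7)*7)+((1*7)*z))+(7+2))
Apply SIMPLIFY at LLL (target: (1*7)): ((((1*7)*7)+((1*7)*z))+(7+2)) -> (((7*7)+((1*7)*z))+(7+2))
Apply SIMPLIFY at LL (target: (7*7)): (((7*7)+((1*7)*z))+(7+2)) -> ((49+((1*7)*z))+(7+2))
Apply SIMPLIFY at LRL (target: (1*7)): ((49+((1*7)*z))+(7+2)) -> ((49+(7*z))+(7+2))

Answer: ((49+(7*z))+(7+2))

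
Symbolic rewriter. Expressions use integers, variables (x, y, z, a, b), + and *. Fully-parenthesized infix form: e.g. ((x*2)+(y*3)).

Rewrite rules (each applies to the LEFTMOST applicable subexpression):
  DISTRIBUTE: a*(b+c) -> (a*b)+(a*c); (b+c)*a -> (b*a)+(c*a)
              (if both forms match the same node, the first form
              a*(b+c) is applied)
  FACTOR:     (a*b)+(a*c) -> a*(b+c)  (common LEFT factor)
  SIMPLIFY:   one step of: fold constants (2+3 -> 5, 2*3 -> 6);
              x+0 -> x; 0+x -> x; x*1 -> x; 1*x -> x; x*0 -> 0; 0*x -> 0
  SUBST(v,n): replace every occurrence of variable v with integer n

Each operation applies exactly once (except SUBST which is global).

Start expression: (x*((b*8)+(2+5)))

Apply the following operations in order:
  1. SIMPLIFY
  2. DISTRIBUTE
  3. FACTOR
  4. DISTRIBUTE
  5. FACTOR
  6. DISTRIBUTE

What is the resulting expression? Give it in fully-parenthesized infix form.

Start: (x*((b*8)+(2+5)))
Apply SIMPLIFY at RR (target: (2+5)): (x*((b*8)+(2+5))) -> (x*((b*8)+7))
Apply DISTRIBUTE at root (target: (x*((b*8)+7))): (x*((b*8)+7)) -> ((x*(b*8))+(x*7))
Apply FACTOR at root (target: ((x*(b*8))+(x*7))): ((x*(b*8))+(x*7)) -> (x*((b*8)+7))
Apply DISTRIBUTE at root (target: (x*((b*8)+7))): (x*((b*8)+7)) -> ((x*(b*8))+(x*7))
Apply FACTOR at root (target: ((x*(b*8))+(x*7))): ((x*(b*8))+(x*7)) -> (x*((b*8)+7))
Apply DISTRIBUTE at root (target: (x*((b*8)+7))): (x*((b*8)+7)) -> ((x*(b*8))+(x*7))

Answer: ((x*(b*8))+(x*7))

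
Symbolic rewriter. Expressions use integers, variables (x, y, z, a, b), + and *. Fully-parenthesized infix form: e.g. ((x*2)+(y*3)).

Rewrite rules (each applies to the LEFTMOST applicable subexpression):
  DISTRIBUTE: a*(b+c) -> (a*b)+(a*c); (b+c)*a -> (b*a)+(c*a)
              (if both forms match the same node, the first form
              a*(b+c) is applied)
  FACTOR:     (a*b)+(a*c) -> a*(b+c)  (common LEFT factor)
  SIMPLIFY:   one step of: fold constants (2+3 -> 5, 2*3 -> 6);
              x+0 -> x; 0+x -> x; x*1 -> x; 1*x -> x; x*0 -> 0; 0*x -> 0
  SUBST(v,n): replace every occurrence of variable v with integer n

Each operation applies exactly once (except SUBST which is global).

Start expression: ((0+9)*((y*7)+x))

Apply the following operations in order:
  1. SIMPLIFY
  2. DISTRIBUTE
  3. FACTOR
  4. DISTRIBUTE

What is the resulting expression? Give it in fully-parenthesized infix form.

Start: ((0+9)*((y*7)+x))
Apply SIMPLIFY at L (target: (0+9)): ((0+9)*((y*7)+x)) -> (9*((y*7)+x))
Apply DISTRIBUTE at root (target: (9*((y*7)+x))): (9*((y*7)+x)) -> ((9*(y*7))+(9*x))
Apply FACTOR at root (target: ((9*(y*7))+(9*x))): ((9*(y*7))+(9*x)) -> (9*((y*7)+x))
Apply DISTRIBUTE at root (target: (9*((y*7)+x))): (9*((y*7)+x)) -> ((9*(y*7))+(9*x))

Answer: ((9*(y*7))+(9*x))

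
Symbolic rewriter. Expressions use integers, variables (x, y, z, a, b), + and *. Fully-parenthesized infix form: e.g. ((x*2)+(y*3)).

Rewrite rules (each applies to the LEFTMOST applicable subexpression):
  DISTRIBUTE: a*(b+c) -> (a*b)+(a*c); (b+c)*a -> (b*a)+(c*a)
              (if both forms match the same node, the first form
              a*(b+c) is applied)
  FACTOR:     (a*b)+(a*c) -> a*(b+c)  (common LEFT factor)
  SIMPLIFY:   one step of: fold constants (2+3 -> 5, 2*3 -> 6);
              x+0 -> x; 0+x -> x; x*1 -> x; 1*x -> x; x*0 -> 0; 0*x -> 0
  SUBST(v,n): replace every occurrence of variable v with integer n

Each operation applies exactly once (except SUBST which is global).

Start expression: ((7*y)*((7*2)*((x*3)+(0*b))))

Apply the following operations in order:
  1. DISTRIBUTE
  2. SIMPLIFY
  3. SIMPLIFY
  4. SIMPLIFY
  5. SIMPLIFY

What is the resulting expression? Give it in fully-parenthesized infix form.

Start: ((7*y)*((7*2)*((x*3)+(0*b))))
Apply DISTRIBUTE at R (target: ((7*2)*((x*3)+(0*b)))): ((7*y)*((7*2)*((x*3)+(0*b)))) -> ((7*y)*(((7*2)*(x*3))+((7*2)*(0*b))))
Apply SIMPLIFY at RLL (target: (7*2)): ((7*y)*(((7*2)*(x*3))+((7*2)*(0*b)))) -> ((7*y)*((14*(x*3))+((7*2)*(0*b))))
Apply SIMPLIFY at RRL (target: (7*2)): ((7*y)*((14*(x*3))+((7*2)*(0*b)))) -> ((7*y)*((14*(x*3))+(14*(0*b))))
Apply SIMPLIFY at RRR (target: (0*b)): ((7*y)*((14*(x*3))+(14*(0*b)))) -> ((7*y)*((14*(x*3))+(14*0)))
Apply SIMPLIFY at RR (target: (14*0)): ((7*y)*((14*(x*3))+(14*0))) -> ((7*y)*((14*(x*3))+0))

Answer: ((7*y)*((14*(x*3))+0))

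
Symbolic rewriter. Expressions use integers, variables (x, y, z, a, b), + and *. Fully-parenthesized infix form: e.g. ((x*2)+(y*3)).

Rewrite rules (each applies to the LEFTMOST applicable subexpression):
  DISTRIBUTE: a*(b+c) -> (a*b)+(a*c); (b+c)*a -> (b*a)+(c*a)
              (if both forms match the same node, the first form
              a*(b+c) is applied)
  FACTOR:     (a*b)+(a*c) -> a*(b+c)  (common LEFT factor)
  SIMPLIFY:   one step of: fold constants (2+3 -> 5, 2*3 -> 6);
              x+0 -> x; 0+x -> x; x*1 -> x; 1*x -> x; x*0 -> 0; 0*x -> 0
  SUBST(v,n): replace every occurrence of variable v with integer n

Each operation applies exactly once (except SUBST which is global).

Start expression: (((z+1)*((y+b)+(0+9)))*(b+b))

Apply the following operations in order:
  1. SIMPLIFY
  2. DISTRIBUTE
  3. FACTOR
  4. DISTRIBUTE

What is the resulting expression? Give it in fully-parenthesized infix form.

Answer: ((((z+1)*((y+b)+9))*b)+(((z+1)*((y+b)+9))*b))

Derivation:
Start: (((z+1)*((y+b)+(0+9)))*(b+b))
Apply SIMPLIFY at LRR (target: (0+9)): (((z+1)*((y+b)+(0+9)))*(b+b)) -> (((z+1)*((y+b)+9))*(b+b))
Apply DISTRIBUTE at root (target: (((z+1)*((y+b)+9))*(b+b))): (((z+1)*((y+b)+9))*(b+b)) -> ((((z+1)*((y+b)+9))*b)+(((z+1)*((y+b)+9))*b))
Apply FACTOR at root (target: ((((z+1)*((y+b)+9))*b)+(((z+1)*((y+b)+9))*b))): ((((z+1)*((y+b)+9))*b)+(((z+1)*((y+b)+9))*b)) -> (((z+1)*((y+b)+9))*(b+b))
Apply DISTRIBUTE at root (target: (((z+1)*((y+b)+9))*(b+b))): (((z+1)*((y+b)+9))*(b+b)) -> ((((z+1)*((y+b)+9))*b)+(((z+1)*((y+b)+9))*b))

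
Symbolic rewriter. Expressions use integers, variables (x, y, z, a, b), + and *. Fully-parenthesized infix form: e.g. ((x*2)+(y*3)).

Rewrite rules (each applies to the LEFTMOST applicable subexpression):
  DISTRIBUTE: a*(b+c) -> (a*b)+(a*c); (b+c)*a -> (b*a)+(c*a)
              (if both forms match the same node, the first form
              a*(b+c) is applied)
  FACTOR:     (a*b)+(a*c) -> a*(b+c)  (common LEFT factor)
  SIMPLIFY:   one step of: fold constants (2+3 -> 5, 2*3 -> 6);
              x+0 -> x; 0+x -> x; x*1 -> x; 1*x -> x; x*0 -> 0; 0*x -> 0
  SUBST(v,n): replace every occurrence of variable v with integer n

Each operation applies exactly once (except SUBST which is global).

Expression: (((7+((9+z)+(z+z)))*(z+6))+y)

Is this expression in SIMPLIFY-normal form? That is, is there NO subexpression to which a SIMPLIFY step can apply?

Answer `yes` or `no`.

Expression: (((7+((9+z)+(z+z)))*(z+6))+y)
Scanning for simplifiable subexpressions (pre-order)...
  at root: (((7+((9+z)+(z+z)))*(z+6))+y) (not simplifiable)
  at L: ((7+((9+z)+(z+z)))*(z+6)) (not simplifiable)
  at LL: (7+((9+z)+(z+z))) (not simplifiable)
  at LLR: ((9+z)+(z+z)) (not simplifiable)
  at LLRL: (9+z) (not simplifiable)
  at LLRR: (z+z) (not simplifiable)
  at LR: (z+6) (not simplifiable)
Result: no simplifiable subexpression found -> normal form.

Answer: yes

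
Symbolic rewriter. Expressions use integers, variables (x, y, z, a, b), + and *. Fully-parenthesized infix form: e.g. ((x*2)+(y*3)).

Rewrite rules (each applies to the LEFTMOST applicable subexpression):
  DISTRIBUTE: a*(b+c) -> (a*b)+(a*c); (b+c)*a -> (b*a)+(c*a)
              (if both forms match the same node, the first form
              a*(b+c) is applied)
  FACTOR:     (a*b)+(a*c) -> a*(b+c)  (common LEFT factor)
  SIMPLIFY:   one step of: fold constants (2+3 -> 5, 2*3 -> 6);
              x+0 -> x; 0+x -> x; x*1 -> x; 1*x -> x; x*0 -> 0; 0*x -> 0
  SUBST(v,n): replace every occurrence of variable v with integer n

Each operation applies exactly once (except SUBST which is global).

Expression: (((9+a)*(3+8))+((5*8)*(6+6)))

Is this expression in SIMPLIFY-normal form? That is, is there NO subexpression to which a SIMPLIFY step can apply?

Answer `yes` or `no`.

Expression: (((9+a)*(3+8))+((5*8)*(6+6)))
Scanning for simplifiable subexpressions (pre-order)...
  at root: (((9+a)*(3+8))+((5*8)*(6+6))) (not simplifiable)
  at L: ((9+a)*(3+8)) (not simplifiable)
  at LL: (9+a) (not simplifiable)
  at LR: (3+8) (SIMPLIFIABLE)
  at R: ((5*8)*(6+6)) (not simplifiable)
  at RL: (5*8) (SIMPLIFIABLE)
  at RR: (6+6) (SIMPLIFIABLE)
Found simplifiable subexpr at path LR: (3+8)
One SIMPLIFY step would give: (((9+a)*11)+((5*8)*(6+6)))
-> NOT in normal form.

Answer: no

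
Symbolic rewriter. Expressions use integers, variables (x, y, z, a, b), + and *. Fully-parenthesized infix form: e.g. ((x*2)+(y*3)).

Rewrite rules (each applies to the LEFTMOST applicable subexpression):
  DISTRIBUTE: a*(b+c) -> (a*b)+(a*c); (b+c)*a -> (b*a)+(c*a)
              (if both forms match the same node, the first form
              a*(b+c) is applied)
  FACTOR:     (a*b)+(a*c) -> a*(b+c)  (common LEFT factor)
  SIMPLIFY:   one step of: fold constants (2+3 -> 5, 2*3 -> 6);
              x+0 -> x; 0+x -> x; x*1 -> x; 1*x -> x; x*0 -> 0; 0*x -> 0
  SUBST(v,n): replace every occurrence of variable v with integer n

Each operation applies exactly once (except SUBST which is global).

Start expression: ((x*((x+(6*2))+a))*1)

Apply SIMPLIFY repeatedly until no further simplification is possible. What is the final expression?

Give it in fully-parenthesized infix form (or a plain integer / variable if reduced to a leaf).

Start: ((x*((x+(6*2))+a))*1)
Step 1: at root: ((x*((x+(6*2))+a))*1) -> (x*((x+(6*2))+a)); overall: ((x*((x+(6*2))+a))*1) -> (x*((x+(6*2))+a))
Step 2: at RLR: (6*2) -> 12; overall: (x*((x+(6*2))+a)) -> (x*((x+12)+a))
Fixed point: (x*((x+12)+a))

Answer: (x*((x+12)+a))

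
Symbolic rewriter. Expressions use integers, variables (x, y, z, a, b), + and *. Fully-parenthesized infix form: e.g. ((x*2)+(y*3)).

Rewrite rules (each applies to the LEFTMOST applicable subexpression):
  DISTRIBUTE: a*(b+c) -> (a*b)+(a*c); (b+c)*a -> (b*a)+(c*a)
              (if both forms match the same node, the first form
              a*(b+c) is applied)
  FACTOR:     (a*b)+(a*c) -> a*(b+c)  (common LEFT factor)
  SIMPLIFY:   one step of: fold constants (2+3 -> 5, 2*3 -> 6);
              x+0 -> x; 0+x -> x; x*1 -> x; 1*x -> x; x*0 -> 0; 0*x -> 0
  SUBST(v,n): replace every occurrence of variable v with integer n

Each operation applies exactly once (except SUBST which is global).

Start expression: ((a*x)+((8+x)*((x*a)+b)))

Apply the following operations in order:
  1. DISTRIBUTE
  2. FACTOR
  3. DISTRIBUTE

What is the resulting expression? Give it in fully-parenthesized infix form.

Start: ((a*x)+((8+x)*((x*a)+b)))
Apply DISTRIBUTE at R (target: ((8+x)*((x*a)+b))): ((a*x)+((8+x)*((x*a)+b))) -> ((a*x)+(((8+x)*(x*a))+((8+x)*b)))
Apply FACTOR at R (target: (((8+x)*(x*a))+((8+x)*b))): ((a*x)+(((8+x)*(x*a))+((8+x)*b))) -> ((a*x)+((8+x)*((x*a)+b)))
Apply DISTRIBUTE at R (target: ((8+x)*((x*a)+b))): ((a*x)+((8+x)*((x*a)+b))) -> ((a*x)+(((8+x)*(x*a))+((8+x)*b)))

Answer: ((a*x)+(((8+x)*(x*a))+((8+x)*b)))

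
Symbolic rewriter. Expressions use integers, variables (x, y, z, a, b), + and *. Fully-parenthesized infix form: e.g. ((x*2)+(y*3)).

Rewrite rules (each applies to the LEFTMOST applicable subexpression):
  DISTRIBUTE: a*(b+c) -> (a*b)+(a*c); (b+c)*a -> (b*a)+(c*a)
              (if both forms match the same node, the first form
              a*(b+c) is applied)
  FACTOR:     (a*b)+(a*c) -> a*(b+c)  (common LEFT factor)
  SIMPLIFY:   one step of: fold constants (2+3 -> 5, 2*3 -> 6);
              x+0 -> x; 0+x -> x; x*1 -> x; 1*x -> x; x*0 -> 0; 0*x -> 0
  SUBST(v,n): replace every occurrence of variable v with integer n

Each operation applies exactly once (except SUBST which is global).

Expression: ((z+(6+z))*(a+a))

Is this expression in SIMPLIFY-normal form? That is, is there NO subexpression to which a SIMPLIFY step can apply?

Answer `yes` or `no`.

Expression: ((z+(6+z))*(a+a))
Scanning for simplifiable subexpressions (pre-order)...
  at root: ((z+(6+z))*(a+a)) (not simplifiable)
  at L: (z+(6+z)) (not simplifiable)
  at LR: (6+z) (not simplifiable)
  at R: (a+a) (not simplifiable)
Result: no simplifiable subexpression found -> normal form.

Answer: yes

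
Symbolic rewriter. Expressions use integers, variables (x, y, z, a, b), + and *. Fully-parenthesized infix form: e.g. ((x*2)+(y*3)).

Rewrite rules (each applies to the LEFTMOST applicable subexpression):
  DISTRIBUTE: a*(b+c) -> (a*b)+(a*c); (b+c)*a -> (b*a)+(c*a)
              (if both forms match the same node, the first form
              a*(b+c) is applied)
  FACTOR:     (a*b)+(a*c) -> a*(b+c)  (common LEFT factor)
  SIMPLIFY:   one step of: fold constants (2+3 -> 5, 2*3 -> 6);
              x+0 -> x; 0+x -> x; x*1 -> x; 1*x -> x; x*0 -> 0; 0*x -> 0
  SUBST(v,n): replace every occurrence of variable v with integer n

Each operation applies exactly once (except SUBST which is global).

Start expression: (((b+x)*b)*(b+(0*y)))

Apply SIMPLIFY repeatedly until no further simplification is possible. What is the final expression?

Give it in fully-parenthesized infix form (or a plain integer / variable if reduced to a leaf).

Start: (((b+x)*b)*(b+(0*y)))
Step 1: at RR: (0*y) -> 0; overall: (((b+x)*b)*(b+(0*y))) -> (((b+x)*b)*(b+0))
Step 2: at R: (b+0) -> b; overall: (((b+x)*b)*(b+0)) -> (((b+x)*b)*b)
Fixed point: (((b+x)*b)*b)

Answer: (((b+x)*b)*b)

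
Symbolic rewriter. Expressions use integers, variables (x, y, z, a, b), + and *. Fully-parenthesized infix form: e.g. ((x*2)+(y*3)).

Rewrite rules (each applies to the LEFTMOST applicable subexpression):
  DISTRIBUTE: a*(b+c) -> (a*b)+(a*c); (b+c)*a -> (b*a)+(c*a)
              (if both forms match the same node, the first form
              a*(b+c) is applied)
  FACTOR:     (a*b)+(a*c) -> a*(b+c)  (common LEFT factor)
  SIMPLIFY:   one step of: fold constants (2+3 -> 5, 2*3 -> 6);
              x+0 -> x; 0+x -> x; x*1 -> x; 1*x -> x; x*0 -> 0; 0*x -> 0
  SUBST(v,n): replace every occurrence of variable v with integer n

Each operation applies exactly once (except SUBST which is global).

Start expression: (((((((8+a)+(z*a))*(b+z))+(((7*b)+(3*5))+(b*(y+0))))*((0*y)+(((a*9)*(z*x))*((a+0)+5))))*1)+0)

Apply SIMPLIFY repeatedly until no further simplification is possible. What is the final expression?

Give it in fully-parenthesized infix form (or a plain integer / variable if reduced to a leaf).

Answer: (((((8+a)+(z*a))*(b+z))+(((7*b)+15)+(b*y)))*(((a*9)*(z*x))*(a+5)))

Derivation:
Start: (((((((8+a)+(z*a))*(b+z))+(((7*b)+(3*5))+(b*(y+0))))*((0*y)+(((a*9)*(z*x))*((a+0)+5))))*1)+0)
Step 1: at root: (((((((8+a)+(z*a))*(b+z))+(((7*b)+(3*5))+(b*(y+0))))*((0*y)+(((a*9)*(z*x))*((a+0)+5))))*1)+0) -> ((((((8+a)+(z*a))*(b+z))+(((7*b)+(3*5))+(b*(y+0))))*((0*y)+(((a*9)*(z*x))*((a+0)+5))))*1); overall: (((((((8+a)+(z*a))*(b+z))+(((7*b)+(3*5))+(b*(y+0))))*((0*y)+(((a*9)*(z*x))*((a+0)+5))))*1)+0) -> ((((((8+a)+(z*a))*(b+z))+(((7*b)+(3*5))+(b*(y+0))))*((0*y)+(((a*9)*(z*x))*((a+0)+5))))*1)
Step 2: at root: ((((((8+a)+(z*a))*(b+z))+(((7*b)+(3*5))+(b*(y+0))))*((0*y)+(((a*9)*(z*x))*((a+0)+5))))*1) -> (((((8+a)+(z*a))*(b+z))+(((7*b)+(3*5))+(b*(y+0))))*((0*y)+(((a*9)*(z*x))*((a+0)+5)))); overall: ((((((8+a)+(z*a))*(b+z))+(((7*b)+(3*5))+(b*(y+0))))*((0*y)+(((a*9)*(z*x))*((a+0)+5))))*1) -> (((((8+a)+(z*a))*(b+z))+(((7*b)+(3*5))+(b*(y+0))))*((0*y)+(((a*9)*(z*x))*((a+0)+5))))
Step 3: at LRLR: (3*5) -> 15; overall: (((((8+a)+(z*a))*(b+z))+(((7*b)+(3*5))+(b*(y+0))))*((0*y)+(((a*9)*(z*x))*((a+0)+5)))) -> (((((8+a)+(z*a))*(b+z))+(((7*b)+15)+(b*(y+0))))*((0*y)+(((a*9)*(z*x))*((a+0)+5))))
Step 4: at LRRR: (y+0) -> y; overall: (((((8+a)+(z*a))*(b+z))+(((7*b)+15)+(b*(y+0))))*((0*y)+(((a*9)*(z*x))*((a+0)+5)))) -> (((((8+a)+(z*a))*(b+z))+(((7*b)+15)+(b*y)))*((0*y)+(((a*9)*(z*x))*((a+0)+5))))
Step 5: at RL: (0*y) -> 0; overall: (((((8+a)+(z*a))*(b+z))+(((7*b)+15)+(b*y)))*((0*y)+(((a*9)*(z*x))*((a+0)+5)))) -> (((((8+a)+(z*a))*(b+z))+(((7*b)+15)+(b*y)))*(0+(((a*9)*(z*x))*((a+0)+5))))
Step 6: at R: (0+(((a*9)*(z*x))*((a+0)+5))) -> (((a*9)*(z*x))*((a+0)+5)); overall: (((((8+a)+(z*a))*(b+z))+(((7*b)+15)+(b*y)))*(0+(((a*9)*(z*x))*((a+0)+5)))) -> (((((8+a)+(z*a))*(b+z))+(((7*b)+15)+(b*y)))*(((a*9)*(z*x))*((a+0)+5)))
Step 7: at RRL: (a+0) -> a; overall: (((((8+a)+(z*a))*(b+z))+(((7*b)+15)+(b*y)))*(((a*9)*(z*x))*((a+0)+5))) -> (((((8+a)+(z*a))*(b+z))+(((7*b)+15)+(b*y)))*(((a*9)*(z*x))*(a+5)))
Fixed point: (((((8+a)+(z*a))*(b+z))+(((7*b)+15)+(b*y)))*(((a*9)*(z*x))*(a+5)))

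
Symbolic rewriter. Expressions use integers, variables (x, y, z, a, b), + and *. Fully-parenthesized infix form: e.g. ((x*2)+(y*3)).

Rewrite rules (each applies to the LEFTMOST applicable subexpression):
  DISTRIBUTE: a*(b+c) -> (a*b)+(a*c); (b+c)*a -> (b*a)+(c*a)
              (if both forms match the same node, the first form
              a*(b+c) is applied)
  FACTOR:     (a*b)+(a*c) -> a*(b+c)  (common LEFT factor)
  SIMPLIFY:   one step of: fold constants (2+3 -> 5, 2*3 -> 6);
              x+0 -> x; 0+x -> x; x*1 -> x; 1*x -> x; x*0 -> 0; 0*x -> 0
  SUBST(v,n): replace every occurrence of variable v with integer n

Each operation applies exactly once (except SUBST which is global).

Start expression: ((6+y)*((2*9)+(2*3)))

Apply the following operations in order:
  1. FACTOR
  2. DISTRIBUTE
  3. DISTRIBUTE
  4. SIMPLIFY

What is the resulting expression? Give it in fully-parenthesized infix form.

Answer: ((6*(18+(2*3)))+(y*(2*(9+3))))

Derivation:
Start: ((6+y)*((2*9)+(2*3)))
Apply FACTOR at R (target: ((2*9)+(2*3))): ((6+y)*((2*9)+(2*3))) -> ((6+y)*(2*(9+3)))
Apply DISTRIBUTE at root (target: ((6+y)*(2*(9+3)))): ((6+y)*(2*(9+3))) -> ((6*(2*(9+3)))+(y*(2*(9+3))))
Apply DISTRIBUTE at LR (target: (2*(9+3))): ((6*(2*(9+3)))+(y*(2*(9+3)))) -> ((6*((2*9)+(2*3)))+(y*(2*(9+3))))
Apply SIMPLIFY at LRL (target: (2*9)): ((6*((2*9)+(2*3)))+(y*(2*(9+3)))) -> ((6*(18+(2*3)))+(y*(2*(9+3))))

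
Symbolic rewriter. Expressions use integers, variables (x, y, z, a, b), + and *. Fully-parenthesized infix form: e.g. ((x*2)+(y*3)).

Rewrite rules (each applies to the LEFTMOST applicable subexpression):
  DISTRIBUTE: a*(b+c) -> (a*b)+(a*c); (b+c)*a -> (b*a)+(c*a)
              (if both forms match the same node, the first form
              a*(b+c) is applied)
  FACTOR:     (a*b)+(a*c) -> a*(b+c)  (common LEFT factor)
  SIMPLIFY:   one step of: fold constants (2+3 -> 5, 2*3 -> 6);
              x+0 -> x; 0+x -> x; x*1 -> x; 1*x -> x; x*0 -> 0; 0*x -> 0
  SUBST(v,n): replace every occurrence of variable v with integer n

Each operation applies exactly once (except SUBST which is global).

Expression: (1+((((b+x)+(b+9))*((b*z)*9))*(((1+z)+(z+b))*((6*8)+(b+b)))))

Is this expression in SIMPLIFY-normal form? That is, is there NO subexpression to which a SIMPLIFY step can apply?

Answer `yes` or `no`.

Answer: no

Derivation:
Expression: (1+((((b+x)+(b+9))*((b*z)*9))*(((1+z)+(z+b))*((6*8)+(b+b)))))
Scanning for simplifiable subexpressions (pre-order)...
  at root: (1+((((b+x)+(b+9))*((b*z)*9))*(((1+z)+(z+b))*((6*8)+(b+b))))) (not simplifiable)
  at R: ((((b+x)+(b+9))*((b*z)*9))*(((1+z)+(z+b))*((6*8)+(b+b)))) (not simplifiable)
  at RL: (((b+x)+(b+9))*((b*z)*9)) (not simplifiable)
  at RLL: ((b+x)+(b+9)) (not simplifiable)
  at RLLL: (b+x) (not simplifiable)
  at RLLR: (b+9) (not simplifiable)
  at RLR: ((b*z)*9) (not simplifiable)
  at RLRL: (b*z) (not simplifiable)
  at RR: (((1+z)+(z+b))*((6*8)+(b+b))) (not simplifiable)
  at RRL: ((1+z)+(z+b)) (not simplifiable)
  at RRLL: (1+z) (not simplifiable)
  at RRLR: (z+b) (not simplifiable)
  at RRR: ((6*8)+(b+b)) (not simplifiable)
  at RRRL: (6*8) (SIMPLIFIABLE)
  at RRRR: (b+b) (not simplifiable)
Found simplifiable subexpr at path RRRL: (6*8)
One SIMPLIFY step would give: (1+((((b+x)+(b+9))*((b*z)*9))*(((1+z)+(z+b))*(48+(b+b)))))
-> NOT in normal form.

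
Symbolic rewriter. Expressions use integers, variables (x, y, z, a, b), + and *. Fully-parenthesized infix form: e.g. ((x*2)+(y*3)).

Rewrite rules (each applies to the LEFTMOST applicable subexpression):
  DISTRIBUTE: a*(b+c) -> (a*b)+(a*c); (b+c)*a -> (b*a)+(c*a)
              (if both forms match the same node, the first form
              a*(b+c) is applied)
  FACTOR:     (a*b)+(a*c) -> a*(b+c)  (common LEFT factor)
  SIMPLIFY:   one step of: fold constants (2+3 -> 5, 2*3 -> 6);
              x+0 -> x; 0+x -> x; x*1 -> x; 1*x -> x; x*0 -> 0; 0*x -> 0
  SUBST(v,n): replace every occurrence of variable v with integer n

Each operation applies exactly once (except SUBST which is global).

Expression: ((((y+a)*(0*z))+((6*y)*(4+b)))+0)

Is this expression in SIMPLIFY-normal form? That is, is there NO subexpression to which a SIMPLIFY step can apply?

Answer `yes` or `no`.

Answer: no

Derivation:
Expression: ((((y+a)*(0*z))+((6*y)*(4+b)))+0)
Scanning for simplifiable subexpressions (pre-order)...
  at root: ((((y+a)*(0*z))+((6*y)*(4+b)))+0) (SIMPLIFIABLE)
  at L: (((y+a)*(0*z))+((6*y)*(4+b))) (not simplifiable)
  at LL: ((y+a)*(0*z)) (not simplifiable)
  at LLL: (y+a) (not simplifiable)
  at LLR: (0*z) (SIMPLIFIABLE)
  at LR: ((6*y)*(4+b)) (not simplifiable)
  at LRL: (6*y) (not simplifiable)
  at LRR: (4+b) (not simplifiable)
Found simplifiable subexpr at path root: ((((y+a)*(0*z))+((6*y)*(4+b)))+0)
One SIMPLIFY step would give: (((y+a)*(0*z))+((6*y)*(4+b)))
-> NOT in normal form.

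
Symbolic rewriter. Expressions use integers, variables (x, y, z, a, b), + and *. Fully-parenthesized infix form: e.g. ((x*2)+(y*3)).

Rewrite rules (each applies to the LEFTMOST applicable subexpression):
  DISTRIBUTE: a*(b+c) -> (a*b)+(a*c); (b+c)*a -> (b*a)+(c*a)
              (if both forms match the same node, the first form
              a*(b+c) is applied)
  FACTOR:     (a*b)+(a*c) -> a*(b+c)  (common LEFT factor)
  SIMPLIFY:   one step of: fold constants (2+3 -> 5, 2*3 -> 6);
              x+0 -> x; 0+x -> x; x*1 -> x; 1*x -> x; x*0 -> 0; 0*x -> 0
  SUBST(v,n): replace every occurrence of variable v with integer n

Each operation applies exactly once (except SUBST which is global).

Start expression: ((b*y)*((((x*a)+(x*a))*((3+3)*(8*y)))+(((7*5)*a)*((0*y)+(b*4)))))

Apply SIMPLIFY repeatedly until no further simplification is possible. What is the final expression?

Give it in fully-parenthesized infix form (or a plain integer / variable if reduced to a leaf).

Start: ((b*y)*((((x*a)+(x*a))*((3+3)*(8*y)))+(((7*5)*a)*((0*y)+(b*4)))))
Step 1: at RLRL: (3+3) -> 6; overall: ((b*y)*((((x*a)+(x*a))*((3+3)*(8*y)))+(((7*5)*a)*((0*y)+(b*4))))) -> ((b*y)*((((x*a)+(x*a))*(6*(8*y)))+(((7*5)*a)*((0*y)+(b*4)))))
Step 2: at RRLL: (7*5) -> 35; overall: ((b*y)*((((x*a)+(x*a))*(6*(8*y)))+(((7*5)*a)*((0*y)+(b*4))))) -> ((b*y)*((((x*a)+(x*a))*(6*(8*y)))+((35*a)*((0*y)+(b*4)))))
Step 3: at RRRL: (0*y) -> 0; overall: ((b*y)*((((x*a)+(x*a))*(6*(8*y)))+((35*a)*((0*y)+(b*4))))) -> ((b*y)*((((x*a)+(x*a))*(6*(8*y)))+((35*a)*(0+(b*4)))))
Step 4: at RRR: (0+(b*4)) -> (b*4); overall: ((b*y)*((((x*a)+(x*a))*(6*(8*y)))+((35*a)*(0+(b*4))))) -> ((b*y)*((((x*a)+(x*a))*(6*(8*y)))+((35*a)*(b*4))))
Fixed point: ((b*y)*((((x*a)+(x*a))*(6*(8*y)))+((35*a)*(b*4))))

Answer: ((b*y)*((((x*a)+(x*a))*(6*(8*y)))+((35*a)*(b*4))))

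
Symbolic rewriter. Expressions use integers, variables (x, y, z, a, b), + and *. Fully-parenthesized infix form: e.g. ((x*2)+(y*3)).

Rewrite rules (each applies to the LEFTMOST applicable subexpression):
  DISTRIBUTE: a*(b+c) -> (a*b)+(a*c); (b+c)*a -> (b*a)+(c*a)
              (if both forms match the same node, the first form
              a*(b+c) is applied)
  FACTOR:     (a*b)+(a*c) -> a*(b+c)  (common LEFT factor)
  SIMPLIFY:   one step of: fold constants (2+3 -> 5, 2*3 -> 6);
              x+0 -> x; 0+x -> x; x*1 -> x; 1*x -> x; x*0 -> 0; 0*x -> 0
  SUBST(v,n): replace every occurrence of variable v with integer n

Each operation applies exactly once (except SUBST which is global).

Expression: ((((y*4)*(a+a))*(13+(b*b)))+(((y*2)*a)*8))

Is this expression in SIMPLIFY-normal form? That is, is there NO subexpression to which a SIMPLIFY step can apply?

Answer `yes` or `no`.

Answer: yes

Derivation:
Expression: ((((y*4)*(a+a))*(13+(b*b)))+(((y*2)*a)*8))
Scanning for simplifiable subexpressions (pre-order)...
  at root: ((((y*4)*(a+a))*(13+(b*b)))+(((y*2)*a)*8)) (not simplifiable)
  at L: (((y*4)*(a+a))*(13+(b*b))) (not simplifiable)
  at LL: ((y*4)*(a+a)) (not simplifiable)
  at LLL: (y*4) (not simplifiable)
  at LLR: (a+a) (not simplifiable)
  at LR: (13+(b*b)) (not simplifiable)
  at LRR: (b*b) (not simplifiable)
  at R: (((y*2)*a)*8) (not simplifiable)
  at RL: ((y*2)*a) (not simplifiable)
  at RLL: (y*2) (not simplifiable)
Result: no simplifiable subexpression found -> normal form.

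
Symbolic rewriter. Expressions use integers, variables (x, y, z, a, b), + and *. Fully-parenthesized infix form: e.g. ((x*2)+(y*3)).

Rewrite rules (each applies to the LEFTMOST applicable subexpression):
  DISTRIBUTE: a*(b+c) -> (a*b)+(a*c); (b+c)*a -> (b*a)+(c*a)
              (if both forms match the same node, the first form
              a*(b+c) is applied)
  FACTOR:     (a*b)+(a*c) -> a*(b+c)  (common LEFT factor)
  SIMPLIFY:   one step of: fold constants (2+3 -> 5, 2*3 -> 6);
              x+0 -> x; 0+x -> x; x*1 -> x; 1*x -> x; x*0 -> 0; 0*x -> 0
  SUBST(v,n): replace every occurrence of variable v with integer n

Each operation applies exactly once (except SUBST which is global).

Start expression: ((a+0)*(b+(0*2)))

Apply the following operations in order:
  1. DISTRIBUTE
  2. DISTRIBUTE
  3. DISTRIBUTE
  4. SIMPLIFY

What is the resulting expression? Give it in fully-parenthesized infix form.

Start: ((a+0)*(b+(0*2)))
Apply DISTRIBUTE at root (target: ((a+0)*(b+(0*2)))): ((a+0)*(b+(0*2))) -> (((a+0)*b)+((a+0)*(0*2)))
Apply DISTRIBUTE at L (target: ((a+0)*b)): (((a+0)*b)+((a+0)*(0*2))) -> (((a*b)+(0*b))+((a+0)*(0*2)))
Apply DISTRIBUTE at R (target: ((a+0)*(0*2))): (((a*b)+(0*b))+((a+0)*(0*2))) -> (((a*b)+(0*b))+((a*(0*2))+(0*(0*2))))
Apply SIMPLIFY at LR (target: (0*b)): (((a*b)+(0*b))+((a*(0*2))+(0*(0*2)))) -> (((a*b)+0)+((a*(0*2))+(0*(0*2))))

Answer: (((a*b)+0)+((a*(0*2))+(0*(0*2))))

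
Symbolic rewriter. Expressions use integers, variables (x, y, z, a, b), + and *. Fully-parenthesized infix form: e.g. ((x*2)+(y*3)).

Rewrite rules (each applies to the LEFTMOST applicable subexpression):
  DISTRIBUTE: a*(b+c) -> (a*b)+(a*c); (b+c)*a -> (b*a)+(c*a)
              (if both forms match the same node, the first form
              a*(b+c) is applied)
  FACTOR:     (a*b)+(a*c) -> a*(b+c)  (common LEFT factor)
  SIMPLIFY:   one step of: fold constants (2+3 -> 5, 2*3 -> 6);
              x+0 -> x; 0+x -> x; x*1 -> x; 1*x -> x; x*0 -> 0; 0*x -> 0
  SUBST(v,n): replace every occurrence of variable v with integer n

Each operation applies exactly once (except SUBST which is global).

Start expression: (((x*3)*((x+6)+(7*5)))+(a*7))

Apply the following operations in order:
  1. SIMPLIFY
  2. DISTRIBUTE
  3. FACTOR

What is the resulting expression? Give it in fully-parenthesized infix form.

Answer: (((x*3)*((x+6)+35))+(a*7))

Derivation:
Start: (((x*3)*((x+6)+(7*5)))+(a*7))
Apply SIMPLIFY at LRR (target: (7*5)): (((x*3)*((x+6)+(7*5)))+(a*7)) -> (((x*3)*((x+6)+35))+(a*7))
Apply DISTRIBUTE at L (target: ((x*3)*((x+6)+35))): (((x*3)*((x+6)+35))+(a*7)) -> ((((x*3)*(x+6))+((x*3)*35))+(a*7))
Apply FACTOR at L (target: (((x*3)*(x+6))+((x*3)*35))): ((((x*3)*(x+6))+((x*3)*35))+(a*7)) -> (((x*3)*((x+6)+35))+(a*7))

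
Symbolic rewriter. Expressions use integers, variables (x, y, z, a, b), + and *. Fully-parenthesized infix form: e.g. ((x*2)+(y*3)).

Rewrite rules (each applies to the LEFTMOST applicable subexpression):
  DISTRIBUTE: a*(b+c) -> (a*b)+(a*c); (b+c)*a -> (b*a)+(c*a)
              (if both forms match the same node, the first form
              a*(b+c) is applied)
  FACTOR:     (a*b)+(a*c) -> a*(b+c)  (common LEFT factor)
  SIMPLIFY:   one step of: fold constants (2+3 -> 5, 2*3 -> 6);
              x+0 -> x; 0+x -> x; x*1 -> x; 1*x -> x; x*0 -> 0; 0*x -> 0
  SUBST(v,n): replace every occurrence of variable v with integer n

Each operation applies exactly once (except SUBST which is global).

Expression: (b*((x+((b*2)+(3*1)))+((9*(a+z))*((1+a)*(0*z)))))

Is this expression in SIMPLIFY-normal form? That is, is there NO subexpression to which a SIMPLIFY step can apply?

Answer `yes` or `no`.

Expression: (b*((x+((b*2)+(3*1)))+((9*(a+z))*((1+a)*(0*z)))))
Scanning for simplifiable subexpressions (pre-order)...
  at root: (b*((x+((b*2)+(3*1)))+((9*(a+z))*((1+a)*(0*z))))) (not simplifiable)
  at R: ((x+((b*2)+(3*1)))+((9*(a+z))*((1+a)*(0*z)))) (not simplifiable)
  at RL: (x+((b*2)+(3*1))) (not simplifiable)
  at RLR: ((b*2)+(3*1)) (not simplifiable)
  at RLRL: (b*2) (not simplifiable)
  at RLRR: (3*1) (SIMPLIFIABLE)
  at RR: ((9*(a+z))*((1+a)*(0*z))) (not simplifiable)
  at RRL: (9*(a+z)) (not simplifiable)
  at RRLR: (a+z) (not simplifiable)
  at RRR: ((1+a)*(0*z)) (not simplifiable)
  at RRRL: (1+a) (not simplifiable)
  at RRRR: (0*z) (SIMPLIFIABLE)
Found simplifiable subexpr at path RLRR: (3*1)
One SIMPLIFY step would give: (b*((x+((b*2)+3))+((9*(a+z))*((1+a)*(0*z)))))
-> NOT in normal form.

Answer: no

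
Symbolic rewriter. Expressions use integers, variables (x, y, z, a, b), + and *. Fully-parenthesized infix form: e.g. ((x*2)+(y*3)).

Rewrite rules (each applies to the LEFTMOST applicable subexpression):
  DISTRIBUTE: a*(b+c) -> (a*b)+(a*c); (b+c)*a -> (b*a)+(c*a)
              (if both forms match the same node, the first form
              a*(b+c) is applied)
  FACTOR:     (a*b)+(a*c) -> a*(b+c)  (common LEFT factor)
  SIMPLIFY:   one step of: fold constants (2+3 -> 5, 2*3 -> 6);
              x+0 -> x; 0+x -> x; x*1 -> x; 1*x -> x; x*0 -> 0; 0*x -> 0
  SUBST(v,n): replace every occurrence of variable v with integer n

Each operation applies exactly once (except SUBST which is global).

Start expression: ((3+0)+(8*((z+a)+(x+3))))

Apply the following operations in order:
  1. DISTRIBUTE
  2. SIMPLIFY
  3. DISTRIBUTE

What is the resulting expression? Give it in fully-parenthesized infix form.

Answer: (3+(((8*z)+(8*a))+(8*(x+3))))

Derivation:
Start: ((3+0)+(8*((z+a)+(x+3))))
Apply DISTRIBUTE at R (target: (8*((z+a)+(x+3)))): ((3+0)+(8*((z+a)+(x+3)))) -> ((3+0)+((8*(z+a))+(8*(x+3))))
Apply SIMPLIFY at L (target: (3+0)): ((3+0)+((8*(z+a))+(8*(x+3)))) -> (3+((8*(z+a))+(8*(x+3))))
Apply DISTRIBUTE at RL (target: (8*(z+a))): (3+((8*(z+a))+(8*(x+3)))) -> (3+(((8*z)+(8*a))+(8*(x+3))))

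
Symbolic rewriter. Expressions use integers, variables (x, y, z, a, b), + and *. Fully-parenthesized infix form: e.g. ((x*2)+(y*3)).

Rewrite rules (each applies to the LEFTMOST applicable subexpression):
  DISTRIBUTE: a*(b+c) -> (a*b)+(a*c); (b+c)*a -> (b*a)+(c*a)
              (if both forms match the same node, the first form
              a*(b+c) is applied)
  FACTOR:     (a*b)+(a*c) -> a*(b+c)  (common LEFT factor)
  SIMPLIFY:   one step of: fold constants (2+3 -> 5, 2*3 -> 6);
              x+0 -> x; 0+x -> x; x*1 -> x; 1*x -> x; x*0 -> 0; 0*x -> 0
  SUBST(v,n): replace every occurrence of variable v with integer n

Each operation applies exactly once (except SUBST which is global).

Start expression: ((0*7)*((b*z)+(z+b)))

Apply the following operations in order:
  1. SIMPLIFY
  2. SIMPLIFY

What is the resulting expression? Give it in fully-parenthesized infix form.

Answer: 0

Derivation:
Start: ((0*7)*((b*z)+(z+b)))
Apply SIMPLIFY at L (target: (0*7)): ((0*7)*((b*z)+(z+b))) -> (0*((b*z)+(z+b)))
Apply SIMPLIFY at root (target: (0*((b*z)+(z+b)))): (0*((b*z)+(z+b))) -> 0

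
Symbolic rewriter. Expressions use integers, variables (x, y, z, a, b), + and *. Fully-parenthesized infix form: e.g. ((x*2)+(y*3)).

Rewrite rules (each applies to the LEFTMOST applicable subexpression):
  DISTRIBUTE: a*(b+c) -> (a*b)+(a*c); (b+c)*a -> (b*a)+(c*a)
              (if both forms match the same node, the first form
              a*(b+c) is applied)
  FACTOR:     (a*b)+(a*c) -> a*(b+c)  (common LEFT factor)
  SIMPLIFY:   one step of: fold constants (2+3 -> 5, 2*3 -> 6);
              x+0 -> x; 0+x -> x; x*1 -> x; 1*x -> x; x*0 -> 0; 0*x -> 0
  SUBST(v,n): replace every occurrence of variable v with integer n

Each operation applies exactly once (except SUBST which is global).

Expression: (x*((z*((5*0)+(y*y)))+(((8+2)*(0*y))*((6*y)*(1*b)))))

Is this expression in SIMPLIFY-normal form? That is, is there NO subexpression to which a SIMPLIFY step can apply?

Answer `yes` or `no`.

Answer: no

Derivation:
Expression: (x*((z*((5*0)+(y*y)))+(((8+2)*(0*y))*((6*y)*(1*b)))))
Scanning for simplifiable subexpressions (pre-order)...
  at root: (x*((z*((5*0)+(y*y)))+(((8+2)*(0*y))*((6*y)*(1*b))))) (not simplifiable)
  at R: ((z*((5*0)+(y*y)))+(((8+2)*(0*y))*((6*y)*(1*b)))) (not simplifiable)
  at RL: (z*((5*0)+(y*y))) (not simplifiable)
  at RLR: ((5*0)+(y*y)) (not simplifiable)
  at RLRL: (5*0) (SIMPLIFIABLE)
  at RLRR: (y*y) (not simplifiable)
  at RR: (((8+2)*(0*y))*((6*y)*(1*b))) (not simplifiable)
  at RRL: ((8+2)*(0*y)) (not simplifiable)
  at RRLL: (8+2) (SIMPLIFIABLE)
  at RRLR: (0*y) (SIMPLIFIABLE)
  at RRR: ((6*y)*(1*b)) (not simplifiable)
  at RRRL: (6*y) (not simplifiable)
  at RRRR: (1*b) (SIMPLIFIABLE)
Found simplifiable subexpr at path RLRL: (5*0)
One SIMPLIFY step would give: (x*((z*(0+(y*y)))+(((8+2)*(0*y))*((6*y)*(1*b)))))
-> NOT in normal form.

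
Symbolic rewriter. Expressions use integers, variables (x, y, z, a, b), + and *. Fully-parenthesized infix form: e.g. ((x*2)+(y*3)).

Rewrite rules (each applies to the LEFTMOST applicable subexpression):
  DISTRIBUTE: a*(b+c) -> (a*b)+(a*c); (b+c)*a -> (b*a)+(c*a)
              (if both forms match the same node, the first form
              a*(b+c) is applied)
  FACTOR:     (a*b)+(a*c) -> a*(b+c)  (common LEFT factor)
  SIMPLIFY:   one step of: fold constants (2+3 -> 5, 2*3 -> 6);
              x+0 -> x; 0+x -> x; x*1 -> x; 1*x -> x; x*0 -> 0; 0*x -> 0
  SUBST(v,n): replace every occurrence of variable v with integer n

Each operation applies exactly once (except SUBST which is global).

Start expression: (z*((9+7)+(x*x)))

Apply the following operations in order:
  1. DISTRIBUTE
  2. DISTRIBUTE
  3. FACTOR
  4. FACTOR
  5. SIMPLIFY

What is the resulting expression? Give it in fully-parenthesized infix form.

Answer: (z*(16+(x*x)))

Derivation:
Start: (z*((9+7)+(x*x)))
Apply DISTRIBUTE at root (target: (z*((9+7)+(x*x)))): (z*((9+7)+(x*x))) -> ((z*(9+7))+(z*(x*x)))
Apply DISTRIBUTE at L (target: (z*(9+7))): ((z*(9+7))+(z*(x*x))) -> (((z*9)+(z*7))+(z*(x*x)))
Apply FACTOR at L (target: ((z*9)+(z*7))): (((z*9)+(z*7))+(z*(x*x))) -> ((z*(9+7))+(z*(x*x)))
Apply FACTOR at root (target: ((z*(9+7))+(z*(x*x)))): ((z*(9+7))+(z*(x*x))) -> (z*((9+7)+(x*x)))
Apply SIMPLIFY at RL (target: (9+7)): (z*((9+7)+(x*x))) -> (z*(16+(x*x)))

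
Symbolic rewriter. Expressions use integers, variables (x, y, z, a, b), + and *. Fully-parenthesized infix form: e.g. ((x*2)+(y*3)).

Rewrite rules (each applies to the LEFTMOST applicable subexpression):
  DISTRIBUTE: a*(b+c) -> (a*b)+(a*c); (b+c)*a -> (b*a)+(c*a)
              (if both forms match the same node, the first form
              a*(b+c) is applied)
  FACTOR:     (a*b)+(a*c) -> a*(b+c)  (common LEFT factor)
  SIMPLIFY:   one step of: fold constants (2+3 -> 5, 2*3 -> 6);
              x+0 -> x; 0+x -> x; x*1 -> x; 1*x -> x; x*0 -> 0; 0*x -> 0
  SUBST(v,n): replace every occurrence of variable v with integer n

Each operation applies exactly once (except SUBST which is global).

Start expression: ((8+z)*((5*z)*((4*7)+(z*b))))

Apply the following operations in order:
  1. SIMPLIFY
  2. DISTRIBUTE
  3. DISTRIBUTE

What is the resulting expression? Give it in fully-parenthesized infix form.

Start: ((8+z)*((5*z)*((4*7)+(z*b))))
Apply SIMPLIFY at RRL (target: (4*7)): ((8+z)*((5*z)*((4*7)+(z*b)))) -> ((8+z)*((5*z)*(28+(z*b))))
Apply DISTRIBUTE at root (target: ((8+z)*((5*z)*(28+(z*b))))): ((8+z)*((5*z)*(28+(z*b)))) -> ((8*((5*z)*(28+(z*b))))+(z*((5*z)*(28+(z*b)))))
Apply DISTRIBUTE at LR (target: ((5*z)*(28+(z*b)))): ((8*((5*z)*(28+(z*b))))+(z*((5*z)*(28+(z*b))))) -> ((8*(((5*z)*28)+((5*z)*(z*b))))+(z*((5*z)*(28+(z*b)))))

Answer: ((8*(((5*z)*28)+((5*z)*(z*b))))+(z*((5*z)*(28+(z*b)))))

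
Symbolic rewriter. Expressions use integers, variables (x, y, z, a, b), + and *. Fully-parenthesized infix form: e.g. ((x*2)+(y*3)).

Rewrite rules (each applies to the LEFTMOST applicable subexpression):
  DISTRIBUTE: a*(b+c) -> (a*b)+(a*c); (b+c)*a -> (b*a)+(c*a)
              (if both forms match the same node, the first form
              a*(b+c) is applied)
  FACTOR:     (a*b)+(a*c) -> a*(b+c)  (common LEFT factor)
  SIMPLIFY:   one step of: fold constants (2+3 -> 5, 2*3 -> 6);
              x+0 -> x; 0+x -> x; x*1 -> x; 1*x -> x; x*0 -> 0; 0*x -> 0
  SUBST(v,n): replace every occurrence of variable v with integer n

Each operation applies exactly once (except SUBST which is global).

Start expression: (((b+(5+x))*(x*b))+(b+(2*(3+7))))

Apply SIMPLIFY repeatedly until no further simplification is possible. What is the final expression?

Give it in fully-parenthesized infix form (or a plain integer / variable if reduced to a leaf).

Answer: (((b+(5+x))*(x*b))+(b+20))

Derivation:
Start: (((b+(5+x))*(x*b))+(b+(2*(3+7))))
Step 1: at RRR: (3+7) -> 10; overall: (((b+(5+x))*(x*b))+(b+(2*(3+7)))) -> (((b+(5+x))*(x*b))+(b+(2*10)))
Step 2: at RR: (2*10) -> 20; overall: (((b+(5+x))*(x*b))+(b+(2*10))) -> (((b+(5+x))*(x*b))+(b+20))
Fixed point: (((b+(5+x))*(x*b))+(b+20))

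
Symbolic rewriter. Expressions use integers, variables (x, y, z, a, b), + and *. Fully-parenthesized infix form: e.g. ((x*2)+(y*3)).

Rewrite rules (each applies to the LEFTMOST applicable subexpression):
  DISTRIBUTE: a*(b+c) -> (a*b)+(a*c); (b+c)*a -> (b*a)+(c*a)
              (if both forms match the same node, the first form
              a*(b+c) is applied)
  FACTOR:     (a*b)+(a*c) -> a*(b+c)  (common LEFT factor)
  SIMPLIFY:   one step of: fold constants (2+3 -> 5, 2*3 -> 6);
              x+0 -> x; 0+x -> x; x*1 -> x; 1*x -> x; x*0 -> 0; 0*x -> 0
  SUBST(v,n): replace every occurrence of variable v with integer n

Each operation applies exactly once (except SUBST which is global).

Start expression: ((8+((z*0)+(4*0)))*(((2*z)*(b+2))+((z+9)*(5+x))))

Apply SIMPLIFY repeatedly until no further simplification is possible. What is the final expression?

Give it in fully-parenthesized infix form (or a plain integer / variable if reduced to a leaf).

Answer: (8*(((2*z)*(b+2))+((z+9)*(5+x))))

Derivation:
Start: ((8+((z*0)+(4*0)))*(((2*z)*(b+2))+((z+9)*(5+x))))
Step 1: at LRL: (z*0) -> 0; overall: ((8+((z*0)+(4*0)))*(((2*z)*(b+2))+((z+9)*(5+x)))) -> ((8+(0+(4*0)))*(((2*z)*(b+2))+((z+9)*(5+x))))
Step 2: at LR: (0+(4*0)) -> (4*0); overall: ((8+(0+(4*0)))*(((2*z)*(b+2))+((z+9)*(5+x)))) -> ((8+(4*0))*(((2*z)*(b+2))+((z+9)*(5+x))))
Step 3: at LR: (4*0) -> 0; overall: ((8+(4*0))*(((2*z)*(b+2))+((z+9)*(5+x)))) -> ((8+0)*(((2*z)*(b+2))+((z+9)*(5+x))))
Step 4: at L: (8+0) -> 8; overall: ((8+0)*(((2*z)*(b+2))+((z+9)*(5+x)))) -> (8*(((2*z)*(b+2))+((z+9)*(5+x))))
Fixed point: (8*(((2*z)*(b+2))+((z+9)*(5+x))))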